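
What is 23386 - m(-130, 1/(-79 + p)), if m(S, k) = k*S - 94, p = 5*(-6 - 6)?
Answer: 3263590/139 ≈ 23479.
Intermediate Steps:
p = -60 (p = 5*(-12) = -60)
m(S, k) = -94 + S*k (m(S, k) = S*k - 94 = -94 + S*k)
23386 - m(-130, 1/(-79 + p)) = 23386 - (-94 - 130/(-79 - 60)) = 23386 - (-94 - 130/(-139)) = 23386 - (-94 - 130*(-1/139)) = 23386 - (-94 + 130/139) = 23386 - 1*(-12936/139) = 23386 + 12936/139 = 3263590/139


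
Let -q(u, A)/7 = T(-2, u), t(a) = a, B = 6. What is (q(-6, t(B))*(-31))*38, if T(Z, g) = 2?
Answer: 16492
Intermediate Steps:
q(u, A) = -14 (q(u, A) = -7*2 = -14)
(q(-6, t(B))*(-31))*38 = -14*(-31)*38 = 434*38 = 16492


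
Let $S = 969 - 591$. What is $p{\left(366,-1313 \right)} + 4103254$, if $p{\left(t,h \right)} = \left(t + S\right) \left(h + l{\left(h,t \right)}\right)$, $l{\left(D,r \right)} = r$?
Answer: $3398686$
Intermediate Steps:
$S = 378$ ($S = 969 - 591 = 378$)
$p{\left(t,h \right)} = \left(378 + t\right) \left(h + t\right)$ ($p{\left(t,h \right)} = \left(t + 378\right) \left(h + t\right) = \left(378 + t\right) \left(h + t\right)$)
$p{\left(366,-1313 \right)} + 4103254 = \left(366^{2} + 378 \left(-1313\right) + 378 \cdot 366 - 480558\right) + 4103254 = \left(133956 - 496314 + 138348 - 480558\right) + 4103254 = -704568 + 4103254 = 3398686$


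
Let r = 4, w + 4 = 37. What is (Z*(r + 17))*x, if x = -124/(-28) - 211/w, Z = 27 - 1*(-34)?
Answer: -27694/11 ≈ -2517.6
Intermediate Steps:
w = 33 (w = -4 + 37 = 33)
Z = 61 (Z = 27 + 34 = 61)
x = -454/231 (x = -124/(-28) - 211/33 = -124*(-1/28) - 211*1/33 = 31/7 - 211/33 = -454/231 ≈ -1.9654)
(Z*(r + 17))*x = (61*(4 + 17))*(-454/231) = (61*21)*(-454/231) = 1281*(-454/231) = -27694/11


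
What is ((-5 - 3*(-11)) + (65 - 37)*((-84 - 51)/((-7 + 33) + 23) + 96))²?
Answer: 341214784/49 ≈ 6.9636e+6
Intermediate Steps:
((-5 - 3*(-11)) + (65 - 37)*((-84 - 51)/((-7 + 33) + 23) + 96))² = ((-5 + 33) + 28*(-135/(26 + 23) + 96))² = (28 + 28*(-135/49 + 96))² = (28 + 28*(4569/49))² = (28 + 18276/7)² = (18472/7)² = 341214784/49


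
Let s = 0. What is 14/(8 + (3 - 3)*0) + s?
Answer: 7/4 ≈ 1.7500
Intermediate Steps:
14/(8 + (3 - 3)*0) + s = 14/(8 + (3 - 3)*0) + 0 = 14/(8 + 0*0) + 0 = 14/(8 + 0) + 0 = 14/8 + 0 = 14*(⅛) + 0 = 7/4 + 0 = 7/4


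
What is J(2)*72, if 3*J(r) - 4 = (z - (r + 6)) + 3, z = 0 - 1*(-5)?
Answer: 96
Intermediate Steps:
z = 5 (z = 0 + 5 = 5)
J(r) = 2 - r/3 (J(r) = 4/3 + ((5 - (r + 6)) + 3)/3 = 4/3 + ((5 - (6 + r)) + 3)/3 = 4/3 + ((5 + (-6 - r)) + 3)/3 = 4/3 + ((-1 - r) + 3)/3 = 4/3 + (2 - r)/3 = 4/3 + (⅔ - r/3) = 2 - r/3)
J(2)*72 = (2 - ⅓*2)*72 = (2 - ⅔)*72 = (4/3)*72 = 96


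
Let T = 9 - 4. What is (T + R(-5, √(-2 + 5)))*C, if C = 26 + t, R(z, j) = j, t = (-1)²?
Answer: 135 + 27*√3 ≈ 181.77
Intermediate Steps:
T = 5
t = 1
C = 27 (C = 26 + 1 = 27)
(T + R(-5, √(-2 + 5)))*C = (5 + √(-2 + 5))*27 = (5 + √3)*27 = 135 + 27*√3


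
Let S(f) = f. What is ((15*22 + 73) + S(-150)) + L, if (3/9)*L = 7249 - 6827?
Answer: 1519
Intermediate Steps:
L = 1266 (L = 3*(7249 - 6827) = 3*422 = 1266)
((15*22 + 73) + S(-150)) + L = ((15*22 + 73) - 150) + 1266 = ((330 + 73) - 150) + 1266 = (403 - 150) + 1266 = 253 + 1266 = 1519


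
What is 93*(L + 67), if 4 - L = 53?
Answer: 1674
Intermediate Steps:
L = -49 (L = 4 - 1*53 = 4 - 53 = -49)
93*(L + 67) = 93*(-49 + 67) = 93*18 = 1674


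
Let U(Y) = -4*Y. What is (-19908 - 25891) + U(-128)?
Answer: -45287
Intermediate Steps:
(-19908 - 25891) + U(-128) = (-19908 - 25891) - 4*(-128) = -45799 + 512 = -45287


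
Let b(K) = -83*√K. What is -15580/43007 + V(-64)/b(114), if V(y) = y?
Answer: -15580/43007 + 32*√114/4731 ≈ -0.29005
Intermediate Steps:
-15580/43007 + V(-64)/b(114) = -15580/43007 - 64*(-√114/9462) = -15580*1/43007 - (-32)*√114/4731 = -15580/43007 + 32*√114/4731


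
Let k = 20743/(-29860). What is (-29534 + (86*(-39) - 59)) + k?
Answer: -983818163/29860 ≈ -32948.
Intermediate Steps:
k = -20743/29860 (k = 20743*(-1/29860) = -20743/29860 ≈ -0.69468)
(-29534 + (86*(-39) - 59)) + k = (-29534 + (86*(-39) - 59)) - 20743/29860 = (-29534 + (-3354 - 59)) - 20743/29860 = (-29534 - 3413) - 20743/29860 = -32947 - 20743/29860 = -983818163/29860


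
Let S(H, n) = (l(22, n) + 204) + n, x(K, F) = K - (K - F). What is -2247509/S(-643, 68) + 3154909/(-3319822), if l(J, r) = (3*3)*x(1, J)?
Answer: -1865703157657/390079085 ≈ -4782.9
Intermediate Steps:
x(K, F) = F (x(K, F) = K + (F - K) = F)
l(J, r) = 9*J (l(J, r) = (3*3)*J = 9*J)
S(H, n) = 402 + n (S(H, n) = (9*22 + 204) + n = (198 + 204) + n = 402 + n)
-2247509/S(-643, 68) + 3154909/(-3319822) = -2247509/(402 + 68) + 3154909/(-3319822) = -2247509/470 + 3154909*(-1/3319822) = -2247509*1/470 - 3154909/3319822 = -2247509/470 - 3154909/3319822 = -1865703157657/390079085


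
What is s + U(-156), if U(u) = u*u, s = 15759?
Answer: 40095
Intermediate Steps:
U(u) = u²
s + U(-156) = 15759 + (-156)² = 15759 + 24336 = 40095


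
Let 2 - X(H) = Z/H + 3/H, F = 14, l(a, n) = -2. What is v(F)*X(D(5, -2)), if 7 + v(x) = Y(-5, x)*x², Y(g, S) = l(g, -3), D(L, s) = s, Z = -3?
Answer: -798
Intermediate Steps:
Y(g, S) = -2
v(x) = -7 - 2*x²
X(H) = 2 (X(H) = 2 - (-3/H + 3/H) = 2 - 1*0 = 2 + 0 = 2)
v(F)*X(D(5, -2)) = (-7 - 2*14²)*2 = (-7 - 2*196)*2 = (-7 - 392)*2 = -399*2 = -798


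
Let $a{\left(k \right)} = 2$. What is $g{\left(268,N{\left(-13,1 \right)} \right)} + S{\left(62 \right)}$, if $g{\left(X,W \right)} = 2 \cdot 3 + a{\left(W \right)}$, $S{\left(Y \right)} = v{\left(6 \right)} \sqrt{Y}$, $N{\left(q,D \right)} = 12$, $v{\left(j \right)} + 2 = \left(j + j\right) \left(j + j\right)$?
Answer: $8 + 142 \sqrt{62} \approx 1126.1$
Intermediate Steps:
$v{\left(j \right)} = -2 + 4 j^{2}$ ($v{\left(j \right)} = -2 + \left(j + j\right) \left(j + j\right) = -2 + 2 j 2 j = -2 + 4 j^{2}$)
$S{\left(Y \right)} = 142 \sqrt{Y}$ ($S{\left(Y \right)} = \left(-2 + 4 \cdot 6^{2}\right) \sqrt{Y} = \left(-2 + 4 \cdot 36\right) \sqrt{Y} = \left(-2 + 144\right) \sqrt{Y} = 142 \sqrt{Y}$)
$g{\left(X,W \right)} = 8$ ($g{\left(X,W \right)} = 2 \cdot 3 + 2 = 6 + 2 = 8$)
$g{\left(268,N{\left(-13,1 \right)} \right)} + S{\left(62 \right)} = 8 + 142 \sqrt{62}$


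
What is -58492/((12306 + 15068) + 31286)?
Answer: -2089/2095 ≈ -0.99714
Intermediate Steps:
-58492/((12306 + 15068) + 31286) = -58492/(27374 + 31286) = -58492/58660 = -58492*1/58660 = -2089/2095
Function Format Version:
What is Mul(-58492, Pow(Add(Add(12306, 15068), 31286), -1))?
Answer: Rational(-2089, 2095) ≈ -0.99714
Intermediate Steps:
Mul(-58492, Pow(Add(Add(12306, 15068), 31286), -1)) = Mul(-58492, Pow(Add(27374, 31286), -1)) = Mul(-58492, Pow(58660, -1)) = Mul(-58492, Rational(1, 58660)) = Rational(-2089, 2095)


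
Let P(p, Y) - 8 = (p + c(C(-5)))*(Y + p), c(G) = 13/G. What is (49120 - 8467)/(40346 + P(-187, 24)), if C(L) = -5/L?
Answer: 40653/68716 ≈ 0.59161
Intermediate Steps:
P(p, Y) = 8 + (13 + p)*(Y + p) (P(p, Y) = 8 + (p + 13/((-5/(-5))))*(Y + p) = 8 + (p + 13/((-5*(-⅕))))*(Y + p) = 8 + (p + 13/1)*(Y + p) = 8 + (p + 13*1)*(Y + p) = 8 + (p + 13)*(Y + p) = 8 + (13 + p)*(Y + p))
(49120 - 8467)/(40346 + P(-187, 24)) = (49120 - 8467)/(40346 + (8 + (-187)² + 13*24 + 13*(-187) + 24*(-187))) = 40653/(40346 + (8 + 34969 + 312 - 2431 - 4488)) = 40653/(40346 + 28370) = 40653/68716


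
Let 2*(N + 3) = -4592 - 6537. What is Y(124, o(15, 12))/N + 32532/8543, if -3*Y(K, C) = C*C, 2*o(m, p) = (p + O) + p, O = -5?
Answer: 2176546943/570757830 ≈ 3.8134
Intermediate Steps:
o(m, p) = -5/2 + p (o(m, p) = ((p - 5) + p)/2 = ((-5 + p) + p)/2 = (-5 + 2*p)/2 = -5/2 + p)
Y(K, C) = -C**2/3 (Y(K, C) = -C*C/3 = -C**2/3)
N = -11135/2 (N = -3 + (-4592 - 6537)/2 = -3 + (1/2)*(-11129) = -3 - 11129/2 = -11135/2 ≈ -5567.5)
Y(124, o(15, 12))/N + 32532/8543 = (-(-5/2 + 12)**2/3)/(-11135/2) + 32532/8543 = -(19/2)**2/3*(-2/11135) + 32532*(1/8543) = -1/3*361/4*(-2/11135) + 32532/8543 = -361/12*(-2/11135) + 32532/8543 = 361/66810 + 32532/8543 = 2176546943/570757830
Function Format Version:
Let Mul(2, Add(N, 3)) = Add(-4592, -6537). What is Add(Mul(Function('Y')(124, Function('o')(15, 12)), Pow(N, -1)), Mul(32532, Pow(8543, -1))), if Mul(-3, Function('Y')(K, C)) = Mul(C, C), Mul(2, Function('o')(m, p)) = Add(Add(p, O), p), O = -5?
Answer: Rational(2176546943, 570757830) ≈ 3.8134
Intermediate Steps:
Function('o')(m, p) = Add(Rational(-5, 2), p) (Function('o')(m, p) = Mul(Rational(1, 2), Add(Add(p, -5), p)) = Mul(Rational(1, 2), Add(Add(-5, p), p)) = Mul(Rational(1, 2), Add(-5, Mul(2, p))) = Add(Rational(-5, 2), p))
Function('Y')(K, C) = Mul(Rational(-1, 3), Pow(C, 2)) (Function('Y')(K, C) = Mul(Rational(-1, 3), Mul(C, C)) = Mul(Rational(-1, 3), Pow(C, 2)))
N = Rational(-11135, 2) (N = Add(-3, Mul(Rational(1, 2), Add(-4592, -6537))) = Add(-3, Mul(Rational(1, 2), -11129)) = Add(-3, Rational(-11129, 2)) = Rational(-11135, 2) ≈ -5567.5)
Add(Mul(Function('Y')(124, Function('o')(15, 12)), Pow(N, -1)), Mul(32532, Pow(8543, -1))) = Add(Mul(Mul(Rational(-1, 3), Pow(Add(Rational(-5, 2), 12), 2)), Pow(Rational(-11135, 2), -1)), Mul(32532, Pow(8543, -1))) = Add(Mul(Mul(Rational(-1, 3), Pow(Rational(19, 2), 2)), Rational(-2, 11135)), Mul(32532, Rational(1, 8543))) = Add(Mul(Mul(Rational(-1, 3), Rational(361, 4)), Rational(-2, 11135)), Rational(32532, 8543)) = Add(Mul(Rational(-361, 12), Rational(-2, 11135)), Rational(32532, 8543)) = Add(Rational(361, 66810), Rational(32532, 8543)) = Rational(2176546943, 570757830)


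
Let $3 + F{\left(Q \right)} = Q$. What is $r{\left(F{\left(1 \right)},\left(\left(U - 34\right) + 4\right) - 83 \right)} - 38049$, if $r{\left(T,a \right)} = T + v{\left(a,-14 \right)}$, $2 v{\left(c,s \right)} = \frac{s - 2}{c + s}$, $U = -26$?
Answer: $- \frac{5821795}{153} \approx -38051.0$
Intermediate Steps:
$F{\left(Q \right)} = -3 + Q$
$v{\left(c,s \right)} = \frac{-2 + s}{2 \left(c + s\right)}$ ($v{\left(c,s \right)} = \frac{\left(s - 2\right) \frac{1}{c + s}}{2} = \frac{\left(-2 + s\right) \frac{1}{c + s}}{2} = \frac{\frac{1}{c + s} \left(-2 + s\right)}{2} = \frac{-2 + s}{2 \left(c + s\right)}$)
$r{\left(T,a \right)} = T - \frac{8}{-14 + a}$ ($r{\left(T,a \right)} = T + \frac{-1 + \frac{1}{2} \left(-14\right)}{a - 14} = T + \frac{-1 - 7}{-14 + a} = T + \frac{1}{-14 + a} \left(-8\right) = T - \frac{8}{-14 + a}$)
$r{\left(F{\left(1 \right)},\left(\left(U - 34\right) + 4\right) - 83 \right)} - 38049 = \frac{-8 + \left(-3 + 1\right) \left(-14 + \left(\left(\left(-26 - 34\right) + 4\right) - 83\right)\right)}{-14 + \left(\left(\left(-26 - 34\right) + 4\right) - 83\right)} - 38049 = \frac{-8 - 2 \left(-14 + \left(\left(-60 + 4\right) - 83\right)\right)}{-14 + \left(\left(-60 + 4\right) - 83\right)} - 38049 = \frac{-8 - 2 \left(-14 - 139\right)}{-14 - 139} - 38049 = \frac{-8 - -306}{-153} - 38049 = - \frac{-8 + 306}{153} - 38049 = \left(- \frac{1}{153}\right) 298 - 38049 = - \frac{298}{153} - 38049 = - \frac{5821795}{153}$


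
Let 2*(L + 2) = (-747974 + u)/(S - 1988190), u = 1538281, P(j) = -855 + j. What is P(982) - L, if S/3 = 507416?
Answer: 121003343/931884 ≈ 129.85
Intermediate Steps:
S = 1522248 (S = 3*507416 = 1522248)
L = -2654075/931884 (L = -2 + ((-747974 + 1538281)/(1522248 - 1988190))/2 = -2 + (790307/(-465942))/2 = -2 + (790307*(-1/465942))/2 = -2 + (1/2)*(-790307/465942) = -2 - 790307/931884 = -2654075/931884 ≈ -2.8481)
P(982) - L = (-855 + 982) - 1*(-2654075/931884) = 127 + 2654075/931884 = 121003343/931884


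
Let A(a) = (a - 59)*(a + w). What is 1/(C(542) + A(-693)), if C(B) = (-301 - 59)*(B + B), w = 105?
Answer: 1/51936 ≈ 1.9254e-5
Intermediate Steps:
A(a) = (-59 + a)*(105 + a) (A(a) = (a - 59)*(a + 105) = (-59 + a)*(105 + a))
C(B) = -720*B
1/(C(542) + A(-693)) = 1/(-720*542 + (-6195 + (-693)**2 + 46*(-693))) = 1/(-390240 + (-6195 + 480249 - 31878)) = 1/(-390240 + 442176) = 1/51936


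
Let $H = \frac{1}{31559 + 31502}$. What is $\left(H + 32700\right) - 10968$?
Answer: $\frac{1370441653}{63061} \approx 21732.0$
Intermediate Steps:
$H = \frac{1}{63061} \approx 1.5858 \cdot 10^{-5}$
$\left(H + 32700\right) - 10968 = \left(\frac{1}{63061} + 32700\right) - 10968 = \frac{2062094701}{63061} - 10968 = \frac{1370441653}{63061}$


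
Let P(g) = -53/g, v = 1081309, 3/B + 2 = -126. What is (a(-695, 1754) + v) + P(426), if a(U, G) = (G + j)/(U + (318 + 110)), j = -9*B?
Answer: 874591906369/808832 ≈ 1.0813e+6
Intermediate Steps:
B = -3/128 (B = 3/(-2 - 126) = 3/(-128) = 3*(-1/128) = -3/128 ≈ -0.023438)
j = 27/128 (j = -9*(-3/128) = 27/128 ≈ 0.21094)
a(U, G) = (27/128 + G)/(428 + U) (a(U, G) = (G + 27/128)/(U + (318 + 110)) = (27/128 + G)/(U + 428) = (27/128 + G)/(428 + U))
(a(-695, 1754) + v) + P(426) = ((27/128 + 1754)/(428 - 695) + 1081309) - 53/426 = ((224539/128)/(-267) + 1081309) - 53*1/426 = (-1/267*224539/128 + 1081309) - 53/426 = (-224539/34176 + 1081309) - 53/426 = 36954591845/34176 - 53/426 = 874591906369/808832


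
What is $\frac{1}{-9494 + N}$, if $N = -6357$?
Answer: $- \frac{1}{15851} \approx -6.3088 \cdot 10^{-5}$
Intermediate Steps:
$\frac{1}{-9494 + N} = \frac{1}{-9494 - 6357} = \frac{1}{-15851} = - \frac{1}{15851}$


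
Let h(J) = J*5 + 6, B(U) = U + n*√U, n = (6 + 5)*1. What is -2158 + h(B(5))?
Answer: -2127 + 55*√5 ≈ -2004.0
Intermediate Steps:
n = 11 (n = 11*1 = 11)
B(U) = U + 11*√U
h(J) = 6 + 5*J (h(J) = 5*J + 6 = 6 + 5*J)
-2158 + h(B(5)) = -2158 + (6 + 5*(5 + 11*√5)) = -2158 + (6 + (25 + 55*√5)) = -2158 + (31 + 55*√5) = -2127 + 55*√5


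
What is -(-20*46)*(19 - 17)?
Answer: 1840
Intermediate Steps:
-(-20*46)*(19 - 17) = -(-920)*2 = -1*(-1840) = 1840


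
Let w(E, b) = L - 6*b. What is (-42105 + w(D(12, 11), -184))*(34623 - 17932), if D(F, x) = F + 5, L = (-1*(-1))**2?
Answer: -684331000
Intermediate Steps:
L = 1 (L = 1**2 = 1)
D(F, x) = 5 + F
w(E, b) = 1 - 6*b
(-42105 + w(D(12, 11), -184))*(34623 - 17932) = (-42105 + (1 - 6*(-184)))*(34623 - 17932) = (-42105 + (1 + 1104))*16691 = (-42105 + 1105)*16691 = -41000*16691 = -684331000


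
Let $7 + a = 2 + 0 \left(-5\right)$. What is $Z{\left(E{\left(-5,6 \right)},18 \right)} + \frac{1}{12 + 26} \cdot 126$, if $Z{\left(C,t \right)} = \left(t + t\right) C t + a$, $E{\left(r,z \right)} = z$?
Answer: $\frac{73840}{19} \approx 3886.3$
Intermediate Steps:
$a = -5$ ($a = -7 + \left(2 + 0 \left(-5\right)\right) = -7 + \left(2 + 0\right) = -7 + 2 = -5$)
$Z{\left(C,t \right)} = -5 + 2 C t^{2}$ ($Z{\left(C,t \right)} = \left(t + t\right) C t - 5 = 2 t C t - 5 = 2 C t t - 5 = 2 C t^{2} - 5 = -5 + 2 C t^{2}$)
$Z{\left(E{\left(-5,6 \right)},18 \right)} + \frac{1}{12 + 26} \cdot 126 = \left(-5 + 2 \cdot 6 \cdot 18^{2}\right) + \frac{1}{12 + 26} \cdot 126 = \left(-5 + 2 \cdot 6 \cdot 324\right) + \frac{1}{38} \cdot 126 = \left(-5 + 3888\right) + \frac{1}{38} \cdot 126 = 3883 + \frac{63}{19} = \frac{73840}{19}$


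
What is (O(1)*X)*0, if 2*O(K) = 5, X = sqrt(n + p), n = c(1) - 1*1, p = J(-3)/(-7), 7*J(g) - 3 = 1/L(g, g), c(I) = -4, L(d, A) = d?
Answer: 0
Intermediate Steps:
J(g) = 3/7 + 1/(7*g) (J(g) = 3/7 + (1/g)/7 = 3/7 + 1/(7*g))
p = -8/147 (p = ((1/7)*(1 + 3*(-3))/(-3))/(-7) = ((1/7)*(-1/3)*(1 - 9))*(-1/7) = ((1/7)*(-1/3)*(-8))*(-1/7) = (8/21)*(-1/7) = -8/147 ≈ -0.054422)
n = -5 (n = -4 - 1*1 = -4 - 1 = -5)
X = I*sqrt(2229)/21 (X = sqrt(-5 - 8/147) = sqrt(-743/147) = I*sqrt(2229)/21 ≈ 2.2482*I)
O(K) = 5/2 (O(K) = (1/2)*5 = 5/2)
(O(1)*X)*0 = (5*(I*sqrt(2229)/21)/2)*0 = (5*I*sqrt(2229)/42)*0 = 0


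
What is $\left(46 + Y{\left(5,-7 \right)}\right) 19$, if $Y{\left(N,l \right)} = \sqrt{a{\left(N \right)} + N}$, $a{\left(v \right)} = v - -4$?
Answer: $874 + 19 \sqrt{14} \approx 945.09$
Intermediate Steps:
$a{\left(v \right)} = 4 + v$ ($a{\left(v \right)} = v + 4 = 4 + v$)
$Y{\left(N,l \right)} = \sqrt{4 + 2 N}$ ($Y{\left(N,l \right)} = \sqrt{\left(4 + N\right) + N} = \sqrt{4 + 2 N}$)
$\left(46 + Y{\left(5,-7 \right)}\right) 19 = \left(46 + \sqrt{4 + 2 \cdot 5}\right) 19 = \left(46 + \sqrt{4 + 10}\right) 19 = \left(46 + \sqrt{14}\right) 19 = 874 + 19 \sqrt{14}$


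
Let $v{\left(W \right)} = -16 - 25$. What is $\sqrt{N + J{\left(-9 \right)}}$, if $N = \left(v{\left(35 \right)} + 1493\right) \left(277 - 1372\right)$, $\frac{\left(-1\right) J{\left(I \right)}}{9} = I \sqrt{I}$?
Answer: $3 \sqrt{-176660 + 27 i} \approx 0.096358 + 1260.9 i$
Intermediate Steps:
$J{\left(I \right)} = - 9 I^{\frac{3}{2}}$ ($J{\left(I \right)} = - 9 I \sqrt{I} = - 9 I^{\frac{3}{2}}$)
$v{\left(W \right)} = -41$ ($v{\left(W \right)} = -16 - 25 = -41$)
$N = -1589940$ ($N = \left(-41 + 1493\right) \left(277 - 1372\right) = 1452 \left(-1095\right) = -1589940$)
$\sqrt{N + J{\left(-9 \right)}} = \sqrt{-1589940 - 9 \left(-9\right)^{\frac{3}{2}}} = \sqrt{-1589940 - 9 \left(- 27 i\right)} = \sqrt{-1589940 + 243 i}$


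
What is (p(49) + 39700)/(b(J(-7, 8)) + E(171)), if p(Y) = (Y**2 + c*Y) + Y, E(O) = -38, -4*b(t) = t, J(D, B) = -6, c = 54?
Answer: -89592/73 ≈ -1227.3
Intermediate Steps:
b(t) = -t/4
p(Y) = Y**2 + 55*Y (p(Y) = (Y**2 + 54*Y) + Y = Y**2 + 55*Y)
(p(49) + 39700)/(b(J(-7, 8)) + E(171)) = (49*(55 + 49) + 39700)/(-1/4*(-6) - 38) = (49*104 + 39700)/(3/2 - 38) = (5096 + 39700)/(-73/2) = 44796*(-2/73) = -89592/73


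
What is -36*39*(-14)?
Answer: 19656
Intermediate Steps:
-36*39*(-14) = -1404*(-14) = 19656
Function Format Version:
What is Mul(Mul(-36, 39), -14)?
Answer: 19656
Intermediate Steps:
Mul(Mul(-36, 39), -14) = Mul(-1404, -14) = 19656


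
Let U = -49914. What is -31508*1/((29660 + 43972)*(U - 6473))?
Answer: 7877/1037971896 ≈ 7.5888e-6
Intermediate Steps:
-31508*1/((29660 + 43972)*(U - 6473)) = -31508*1/((-49914 - 6473)*(29660 + 43972)) = -31508/(73632*(-56387)) = -31508/(-4151887584) = -31508*(-1/4151887584) = 7877/1037971896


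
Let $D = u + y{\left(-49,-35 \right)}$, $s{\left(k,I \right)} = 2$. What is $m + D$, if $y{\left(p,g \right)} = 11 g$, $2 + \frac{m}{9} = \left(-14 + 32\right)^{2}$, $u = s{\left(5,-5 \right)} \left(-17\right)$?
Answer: $2479$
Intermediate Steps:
$u = -34$ ($u = 2 \left(-17\right) = -34$)
$m = 2898$ ($m = -18 + 9 \left(-14 + 32\right)^{2} = -18 + 9 \cdot 18^{2} = -18 + 9 \cdot 324 = -18 + 2916 = 2898$)
$D = -419$ ($D = -34 + 11 \left(-35\right) = -34 - 385 = -419$)
$m + D = 2898 - 419 = 2479$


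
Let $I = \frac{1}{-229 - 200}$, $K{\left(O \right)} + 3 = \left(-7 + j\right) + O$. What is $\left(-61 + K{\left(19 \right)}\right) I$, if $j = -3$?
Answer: $\frac{5}{39} \approx 0.12821$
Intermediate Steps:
$K{\left(O \right)} = -13 + O$ ($K{\left(O \right)} = -3 + \left(\left(-7 - 3\right) + O\right) = -3 + \left(-10 + O\right) = -13 + O$)
$I = - \frac{1}{429}$ ($I = \frac{1}{-229 - 200} = \frac{1}{-429} = - \frac{1}{429} \approx -0.002331$)
$\left(-61 + K{\left(19 \right)}\right) I = \left(-61 + \left(-13 + 19\right)\right) \left(- \frac{1}{429}\right) = \left(-61 + 6\right) \left(- \frac{1}{429}\right) = \left(-55\right) \left(- \frac{1}{429}\right) = \frac{5}{39}$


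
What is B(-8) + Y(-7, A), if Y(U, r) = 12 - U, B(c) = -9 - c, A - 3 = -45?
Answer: 18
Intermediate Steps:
A = -42 (A = 3 - 45 = -42)
B(-8) + Y(-7, A) = (-9 - 1*(-8)) + (12 - 1*(-7)) = (-9 + 8) + (12 + 7) = -1 + 19 = 18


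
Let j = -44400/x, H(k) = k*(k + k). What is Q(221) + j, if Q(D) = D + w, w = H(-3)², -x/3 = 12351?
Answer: 6746095/12351 ≈ 546.20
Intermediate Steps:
x = -37053 (x = -3*12351 = -37053)
H(k) = 2*k² (H(k) = k*(2*k) = 2*k²)
w = 324 (w = (2*(-3)²)² = (2*9)² = 18² = 324)
j = 14800/12351 (j = -44400/(-37053) = -44400*(-1/37053) = 14800/12351 ≈ 1.1983)
Q(D) = 324 + D (Q(D) = D + 324 = 324 + D)
Q(221) + j = (324 + 221) + 14800/12351 = 545 + 14800/12351 = 6746095/12351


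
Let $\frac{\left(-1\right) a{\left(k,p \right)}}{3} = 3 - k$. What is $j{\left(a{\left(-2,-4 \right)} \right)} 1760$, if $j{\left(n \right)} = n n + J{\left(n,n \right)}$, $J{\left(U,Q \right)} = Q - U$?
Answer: $396000$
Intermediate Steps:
$a{\left(k,p \right)} = -9 + 3 k$ ($a{\left(k,p \right)} = - 3 \left(3 - k\right) = -9 + 3 k$)
$j{\left(n \right)} = n^{2}$ ($j{\left(n \right)} = n n + \left(n - n\right) = n^{2} + 0 = n^{2}$)
$j{\left(a{\left(-2,-4 \right)} \right)} 1760 = \left(-9 + 3 \left(-2\right)\right)^{2} \cdot 1760 = \left(-9 - 6\right)^{2} \cdot 1760 = \left(-15\right)^{2} \cdot 1760 = 225 \cdot 1760 = 396000$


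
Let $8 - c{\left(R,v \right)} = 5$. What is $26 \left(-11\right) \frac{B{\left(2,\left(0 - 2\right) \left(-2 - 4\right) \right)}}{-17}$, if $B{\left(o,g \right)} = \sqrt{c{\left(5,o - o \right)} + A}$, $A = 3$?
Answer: $\frac{286 \sqrt{6}}{17} \approx 41.209$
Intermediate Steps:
$c{\left(R,v \right)} = 3$ ($c{\left(R,v \right)} = 8 - 5 = 3$)
$B{\left(o,g \right)} = \sqrt{6}$ ($B{\left(o,g \right)} = \sqrt{3 + 3} = \sqrt{6}$)
$26 \left(-11\right) \frac{B{\left(2,\left(0 - 2\right) \left(-2 - 4\right) \right)}}{-17} = 26 \left(-11\right) \frac{\sqrt{6}}{-17} = - 286 \sqrt{6} \left(- \frac{1}{17}\right) = - 286 \left(- \frac{\sqrt{6}}{17}\right) = \frac{286 \sqrt{6}}{17}$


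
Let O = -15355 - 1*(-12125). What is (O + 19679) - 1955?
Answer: 14494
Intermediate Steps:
O = -3230 (O = -15355 + 12125 = -3230)
(O + 19679) - 1955 = (-3230 + 19679) - 1955 = 16449 - 1955 = 14494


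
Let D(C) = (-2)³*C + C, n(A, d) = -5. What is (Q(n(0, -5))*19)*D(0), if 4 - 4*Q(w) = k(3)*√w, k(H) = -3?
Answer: 0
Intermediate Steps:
D(C) = -7*C (D(C) = -8*C + C = -7*C)
Q(w) = 1 + 3*√w/4 (Q(w) = 1 - (-3)*√w/4 = 1 + 3*√w/4)
(Q(n(0, -5))*19)*D(0) = ((1 + 3*√(-5)/4)*19)*(-7*0) = ((1 + 3*(I*√5)/4)*19)*0 = ((1 + 3*I*√5/4)*19)*0 = (19 + 57*I*√5/4)*0 = 0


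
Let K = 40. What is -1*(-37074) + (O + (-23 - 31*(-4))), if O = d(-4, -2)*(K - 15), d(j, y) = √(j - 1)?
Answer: 37175 + 25*I*√5 ≈ 37175.0 + 55.902*I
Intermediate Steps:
d(j, y) = √(-1 + j)
O = 25*I*√5 (O = √(-1 - 4)*(40 - 15) = √(-5)*25 = (I*√5)*25 = 25*I*√5 ≈ 55.902*I)
-1*(-37074) + (O + (-23 - 31*(-4))) = -1*(-37074) + (25*I*√5 + (-23 - 31*(-4))) = 37074 + (25*I*√5 + (-23 + 124)) = 37074 + (25*I*√5 + 101) = 37074 + (101 + 25*I*√5) = 37175 + 25*I*√5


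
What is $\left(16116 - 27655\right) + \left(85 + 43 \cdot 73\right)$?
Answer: $-8315$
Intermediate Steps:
$\left(16116 - 27655\right) + \left(85 + 43 \cdot 73\right) = -11539 + \left(85 + 3139\right) = -11539 + 3224 = -8315$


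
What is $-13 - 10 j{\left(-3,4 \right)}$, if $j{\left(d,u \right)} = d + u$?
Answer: $-23$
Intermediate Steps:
$-13 - 10 j{\left(-3,4 \right)} = -13 - 10 \left(-3 + 4\right) = -13 - 10 = -23$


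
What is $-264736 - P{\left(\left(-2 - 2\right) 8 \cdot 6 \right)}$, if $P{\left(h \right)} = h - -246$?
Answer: $-264790$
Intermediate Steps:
$P{\left(h \right)} = 246 + h$ ($P{\left(h \right)} = h + 246 = 246 + h$)
$-264736 - P{\left(\left(-2 - 2\right) 8 \cdot 6 \right)} = -264736 - \left(246 + \left(-2 - 2\right) 8 \cdot 6\right) = -264736 - \left(246 + \left(-4\right) 8 \cdot 6\right) = -264736 - \left(246 - 192\right) = -264736 - 54 = -264790$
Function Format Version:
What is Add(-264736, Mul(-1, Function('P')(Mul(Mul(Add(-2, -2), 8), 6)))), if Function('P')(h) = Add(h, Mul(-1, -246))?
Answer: -264790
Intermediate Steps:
Function('P')(h) = Add(246, h) (Function('P')(h) = Add(h, 246) = Add(246, h))
Add(-264736, Mul(-1, Function('P')(Mul(Mul(Add(-2, -2), 8), 6)))) = Add(-264736, Mul(-1, Add(246, Mul(Mul(Add(-2, -2), 8), 6)))) = Add(-264736, Mul(-1, Add(246, Mul(Mul(-4, 8), 6)))) = Add(-264736, Mul(-1, Add(246, Mul(-32, 6)))) = Add(-264736, Mul(-1, Add(246, -192))) = Add(-264736, Mul(-1, 54)) = Add(-264736, -54) = -264790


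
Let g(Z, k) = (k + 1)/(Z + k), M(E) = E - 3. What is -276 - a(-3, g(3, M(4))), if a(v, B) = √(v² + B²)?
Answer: -276 - √37/2 ≈ -279.04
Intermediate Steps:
M(E) = -3 + E
g(Z, k) = (1 + k)/(Z + k)
a(v, B) = √(B² + v²)
-276 - a(-3, g(3, M(4))) = -276 - √(((1 + (-3 + 4))/(3 + (-3 + 4)))² + (-3)²) = -276 - √(((1 + 1)/(3 + 1))² + 9) = -276 - √((2/4)² + 9) = -276 - √(((¼)*2)² + 9) = -276 - √((½)² + 9) = -276 - √(¼ + 9) = -276 - √(37/4) = -276 - √37/2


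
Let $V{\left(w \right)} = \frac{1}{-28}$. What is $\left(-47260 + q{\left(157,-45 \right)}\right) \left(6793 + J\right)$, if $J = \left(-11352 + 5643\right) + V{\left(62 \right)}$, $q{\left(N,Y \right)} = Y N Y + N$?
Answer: $\frac{4109859261}{14} \approx 2.9356 \cdot 10^{8}$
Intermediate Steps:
$V{\left(w \right)} = - \frac{1}{28}$
$q{\left(N,Y \right)} = N + N Y^{2}$ ($q{\left(N,Y \right)} = N Y Y + N = N Y^{2} + N = N + N Y^{2}$)
$J = - \frac{159853}{28}$ ($J = \left(-11352 + 5643\right) - \frac{1}{28} = -5709 - \frac{1}{28} = - \frac{159853}{28} \approx -5709.0$)
$\left(-47260 + q{\left(157,-45 \right)}\right) \left(6793 + J\right) = \left(-47260 + 157 \left(1 + \left(-45\right)^{2}\right)\right) \left(6793 - \frac{159853}{28}\right) = \left(-47260 + 157 \left(1 + 2025\right)\right) \frac{30351}{28} = \left(-47260 + 157 \cdot 2026\right) \frac{30351}{28} = \left(-47260 + 318082\right) \frac{30351}{28} = 270822 \cdot \frac{30351}{28} = \frac{4109859261}{14}$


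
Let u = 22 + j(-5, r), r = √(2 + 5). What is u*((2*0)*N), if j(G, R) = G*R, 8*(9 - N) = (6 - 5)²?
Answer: 0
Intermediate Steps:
r = √7 ≈ 2.6458
N = 71/8 (N = 9 - (6 - 5)²/8 = 9 - ⅛*1² = 9 - ⅛*1 = 9 - ⅛ = 71/8 ≈ 8.8750)
u = 22 - 5*√7 ≈ 8.7712
u*((2*0)*N) = (22 - 5*√7)*((2*0)*(71/8)) = (22 - 5*√7)*(0*(71/8)) = (22 - 5*√7)*0 = 0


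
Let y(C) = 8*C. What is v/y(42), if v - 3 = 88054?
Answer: 88057/336 ≈ 262.07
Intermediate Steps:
v = 88057 (v = 3 + 88054 = 88057)
v/y(42) = 88057/((8*42)) = 88057/336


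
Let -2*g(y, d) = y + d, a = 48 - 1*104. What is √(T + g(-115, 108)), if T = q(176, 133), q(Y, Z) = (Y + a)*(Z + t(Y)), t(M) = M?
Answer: √148334/2 ≈ 192.57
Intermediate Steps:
a = -56 (a = 48 - 104 = -56)
g(y, d) = -d/2 - y/2 (g(y, d) = -(y + d)/2 = -(d + y)/2 = -d/2 - y/2)
q(Y, Z) = (-56 + Y)*(Y + Z) (q(Y, Z) = (Y - 56)*(Z + Y) = (-56 + Y)*(Y + Z))
T = 37080 (T = 176² - 56*176 - 56*133 + 176*133 = 30976 - 9856 - 7448 + 23408 = 37080)
√(T + g(-115, 108)) = √(37080 + (-½*108 - ½*(-115))) = √(37080 + (-54 + 115/2)) = √(37080 + 7/2) = √(74167/2) = √148334/2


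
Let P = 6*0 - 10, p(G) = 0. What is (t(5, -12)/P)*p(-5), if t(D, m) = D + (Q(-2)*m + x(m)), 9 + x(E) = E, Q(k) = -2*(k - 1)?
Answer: 0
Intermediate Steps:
Q(k) = 2 - 2*k (Q(k) = -2*(-1 + k) = 2 - 2*k)
x(E) = -9 + E
t(D, m) = -9 + D + 7*m (t(D, m) = D + ((2 - 2*(-2))*m + (-9 + m)) = D + ((2 + 4)*m + (-9 + m)) = D + (6*m + (-9 + m)) = D + (-9 + 7*m) = -9 + D + 7*m)
P = -10 (P = 0 - 10 = -10)
(t(5, -12)/P)*p(-5) = ((-9 + 5 + 7*(-12))/(-10))*0 = ((-9 + 5 - 84)*(-⅒))*0 = -88*(-⅒)*0 = (44/5)*0 = 0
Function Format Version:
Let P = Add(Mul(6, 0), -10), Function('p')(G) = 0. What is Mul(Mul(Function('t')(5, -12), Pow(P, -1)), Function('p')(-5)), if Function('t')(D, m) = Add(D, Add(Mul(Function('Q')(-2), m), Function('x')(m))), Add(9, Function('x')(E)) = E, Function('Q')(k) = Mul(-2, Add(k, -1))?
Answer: 0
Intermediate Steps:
Function('Q')(k) = Add(2, Mul(-2, k)) (Function('Q')(k) = Mul(-2, Add(-1, k)) = Add(2, Mul(-2, k)))
Function('x')(E) = Add(-9, E)
Function('t')(D, m) = Add(-9, D, Mul(7, m)) (Function('t')(D, m) = Add(D, Add(Mul(Add(2, Mul(-2, -2)), m), Add(-9, m))) = Add(D, Add(Mul(Add(2, 4), m), Add(-9, m))) = Add(D, Add(Mul(6, m), Add(-9, m))) = Add(D, Add(-9, Mul(7, m))) = Add(-9, D, Mul(7, m)))
P = -10 (P = Add(0, -10) = -10)
Mul(Mul(Function('t')(5, -12), Pow(P, -1)), Function('p')(-5)) = Mul(Mul(Add(-9, 5, Mul(7, -12)), Pow(-10, -1)), 0) = Mul(Mul(Add(-9, 5, -84), Rational(-1, 10)), 0) = Mul(Mul(-88, Rational(-1, 10)), 0) = Mul(Rational(44, 5), 0) = 0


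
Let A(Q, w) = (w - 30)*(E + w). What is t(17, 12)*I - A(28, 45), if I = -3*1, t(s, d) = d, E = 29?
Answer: -1146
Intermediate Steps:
I = -3
A(Q, w) = (-30 + w)*(29 + w) (A(Q, w) = (w - 30)*(29 + w) = (-30 + w)*(29 + w))
t(17, 12)*I - A(28, 45) = 12*(-3) - (-870 + 45² - 1*45) = -36 - (-870 + 2025 - 45) = -36 - 1*1110 = -36 - 1110 = -1146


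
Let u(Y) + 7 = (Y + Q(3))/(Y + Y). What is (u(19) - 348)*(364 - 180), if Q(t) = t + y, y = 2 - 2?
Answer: -1239056/19 ≈ -65214.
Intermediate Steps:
y = 0
Q(t) = t (Q(t) = t + 0 = t)
u(Y) = -7 + (3 + Y)/(2*Y) (u(Y) = -7 + (Y + 3)/(Y + Y) = -7 + (3 + Y)/((2*Y)) = -7 + (3 + Y)*(1/(2*Y)) = -7 + (3 + Y)/(2*Y))
(u(19) - 348)*(364 - 180) = ((½)*(3 - 13*19)/19 - 348)*(364 - 180) = ((½)*(1/19)*(3 - 247) - 348)*184 = ((½)*(1/19)*(-244) - 348)*184 = (-122/19 - 348)*184 = -6734/19*184 = -1239056/19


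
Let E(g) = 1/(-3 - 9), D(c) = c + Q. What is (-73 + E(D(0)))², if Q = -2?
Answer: 769129/144 ≈ 5341.2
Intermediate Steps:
D(c) = -2 + c (D(c) = c - 2 = -2 + c)
E(g) = -1/12 (E(g) = 1/(-12) = -1/12)
(-73 + E(D(0)))² = (-73 - 1/12)² = (-877/12)² = 769129/144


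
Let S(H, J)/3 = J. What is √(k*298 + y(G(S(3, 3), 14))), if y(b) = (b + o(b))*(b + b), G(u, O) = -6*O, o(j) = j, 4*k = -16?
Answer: 2*√6758 ≈ 164.41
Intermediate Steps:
S(H, J) = 3*J
k = -4 (k = (¼)*(-16) = -4)
y(b) = 4*b² (y(b) = (b + b)*(b + b) = (2*b)*(2*b) = 4*b²)
√(k*298 + y(G(S(3, 3), 14))) = √(-4*298 + 4*(-6*14)²) = √(-1192 + 4*(-84)²) = √(-1192 + 4*7056) = √(-1192 + 28224) = √27032 = 2*√6758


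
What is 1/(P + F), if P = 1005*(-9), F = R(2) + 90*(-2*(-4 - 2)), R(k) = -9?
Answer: -1/7974 ≈ -0.00012541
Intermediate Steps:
F = 1071 (F = -9 + 90*(-2*(-4 - 2)) = -9 + 90*(-2*(-6)) = -9 + 90*12 = -9 + 1080 = 1071)
P = -9045
1/(P + F) = 1/(-9045 + 1071) = 1/(-7974) = -1/7974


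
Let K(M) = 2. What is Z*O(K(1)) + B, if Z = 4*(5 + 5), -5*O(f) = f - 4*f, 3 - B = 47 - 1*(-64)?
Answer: -60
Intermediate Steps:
B = -108 (B = 3 - (47 - 1*(-64)) = 3 - (47 + 64) = 3 - 1*111 = 3 - 111 = -108)
O(f) = 3*f/5 (O(f) = -(f - 4*f)/5 = -(-3)*f/5 = 3*f/5)
Z = 40 (Z = 4*10 = 40)
Z*O(K(1)) + B = 40*((⅗)*2) - 108 = 40*(6/5) - 108 = 48 - 108 = -60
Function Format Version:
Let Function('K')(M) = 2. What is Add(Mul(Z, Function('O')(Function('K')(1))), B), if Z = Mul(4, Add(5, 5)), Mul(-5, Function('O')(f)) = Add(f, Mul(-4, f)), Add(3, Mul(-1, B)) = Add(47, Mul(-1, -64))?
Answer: -60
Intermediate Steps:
B = -108 (B = Add(3, Mul(-1, Add(47, Mul(-1, -64)))) = Add(3, Mul(-1, Add(47, 64))) = Add(3, Mul(-1, 111)) = Add(3, -111) = -108)
Function('O')(f) = Mul(Rational(3, 5), f) (Function('O')(f) = Mul(Rational(-1, 5), Add(f, Mul(-4, f))) = Mul(Rational(-1, 5), Mul(-3, f)) = Mul(Rational(3, 5), f))
Z = 40 (Z = Mul(4, 10) = 40)
Add(Mul(Z, Function('O')(Function('K')(1))), B) = Add(Mul(40, Mul(Rational(3, 5), 2)), -108) = Add(Mul(40, Rational(6, 5)), -108) = Add(48, -108) = -60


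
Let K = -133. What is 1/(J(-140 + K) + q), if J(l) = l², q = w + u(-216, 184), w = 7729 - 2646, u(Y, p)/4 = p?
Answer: 1/80348 ≈ 1.2446e-5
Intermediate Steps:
u(Y, p) = 4*p
w = 5083
q = 5819 (q = 5083 + 4*184 = 5083 + 736 = 5819)
1/(J(-140 + K) + q) = 1/((-140 - 133)² + 5819) = 1/((-273)² + 5819) = 1/(74529 + 5819) = 1/80348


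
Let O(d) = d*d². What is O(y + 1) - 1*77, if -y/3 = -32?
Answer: 912596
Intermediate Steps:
y = 96 (y = -3*(-32) = 96)
O(d) = d³
O(y + 1) - 1*77 = (96 + 1)³ - 1*77 = 97³ - 77 = 912673 - 77 = 912596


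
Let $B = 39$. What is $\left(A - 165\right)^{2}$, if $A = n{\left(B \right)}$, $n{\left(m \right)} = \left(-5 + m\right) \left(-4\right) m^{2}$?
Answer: $42857694441$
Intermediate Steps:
$n{\left(m \right)} = m^{2} \left(20 - 4 m\right)$ ($n{\left(m \right)} = \left(20 - 4 m\right) m^{2} = m^{2} \left(20 - 4 m\right)$)
$A = -206856$ ($A = 4 \cdot 39^{2} \left(5 - 39\right) = 4 \cdot 1521 \left(5 - 39\right) = 4 \cdot 1521 \left(-34\right) = -206856$)
$\left(A - 165\right)^{2} = \left(-206856 - 165\right)^{2} = \left(-207021\right)^{2} = 42857694441$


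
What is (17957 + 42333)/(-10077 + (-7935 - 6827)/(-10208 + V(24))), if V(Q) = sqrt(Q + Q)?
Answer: -15824694878032360/2644593893791981 - 890000980*sqrt(3)/2644593893791981 ≈ -5.9838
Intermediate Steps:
V(Q) = sqrt(2)*sqrt(Q) (V(Q) = sqrt(2*Q) = sqrt(2)*sqrt(Q))
(17957 + 42333)/(-10077 + (-7935 - 6827)/(-10208 + V(24))) = (17957 + 42333)/(-10077 + (-7935 - 6827)/(-10208 + sqrt(2)*sqrt(24))) = 60290/(-10077 - 14762/(-10208 + sqrt(2)*(2*sqrt(6)))) = 60290/(-10077 - 14762/(-10208 + 4*sqrt(3)))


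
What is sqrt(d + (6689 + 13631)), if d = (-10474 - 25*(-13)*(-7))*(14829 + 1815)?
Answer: 2*I*sqrt(53043509) ≈ 14566.0*I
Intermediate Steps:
d = -212194356 (d = (-10474 + 325*(-7))*16644 = (-10474 - 2275)*16644 = -12749*16644 = -212194356)
sqrt(d + (6689 + 13631)) = sqrt(-212194356 + (6689 + 13631)) = sqrt(-212194356 + 20320) = sqrt(-212174036) = 2*I*sqrt(53043509)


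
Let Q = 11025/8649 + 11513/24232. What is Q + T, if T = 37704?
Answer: 878051986401/23286952 ≈ 37706.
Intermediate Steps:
Q = 40748193/23286952 (Q = 11025*(1/8649) + 11513*(1/24232) = 1225/961 + 11513/24232 = 40748193/23286952 ≈ 1.7498)
Q + T = 40748193/23286952 + 37704 = 878051986401/23286952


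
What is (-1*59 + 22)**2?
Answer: 1369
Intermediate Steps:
(-1*59 + 22)**2 = (-59 + 22)**2 = (-37)**2 = 1369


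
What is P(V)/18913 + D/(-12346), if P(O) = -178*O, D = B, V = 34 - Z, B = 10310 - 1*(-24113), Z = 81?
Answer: -547755563/233499898 ≈ -2.3458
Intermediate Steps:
B = 34423 (B = 10310 + 24113 = 34423)
V = -47 (V = 34 - 1*81 = 34 - 81 = -47)
D = 34423
P(V)/18913 + D/(-12346) = -178*(-47)/18913 + 34423/(-12346) = 8366*(1/18913) + 34423*(-1/12346) = 8366/18913 - 34423/12346 = -547755563/233499898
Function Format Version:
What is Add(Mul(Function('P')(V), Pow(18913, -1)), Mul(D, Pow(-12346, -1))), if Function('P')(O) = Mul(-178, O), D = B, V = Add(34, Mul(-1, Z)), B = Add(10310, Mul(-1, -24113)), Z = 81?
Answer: Rational(-547755563, 233499898) ≈ -2.3458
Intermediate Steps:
B = 34423 (B = Add(10310, 24113) = 34423)
V = -47 (V = Add(34, Mul(-1, 81)) = Add(34, -81) = -47)
D = 34423
Add(Mul(Function('P')(V), Pow(18913, -1)), Mul(D, Pow(-12346, -1))) = Add(Mul(Mul(-178, -47), Pow(18913, -1)), Mul(34423, Pow(-12346, -1))) = Add(Mul(8366, Rational(1, 18913)), Mul(34423, Rational(-1, 12346))) = Add(Rational(8366, 18913), Rational(-34423, 12346)) = Rational(-547755563, 233499898)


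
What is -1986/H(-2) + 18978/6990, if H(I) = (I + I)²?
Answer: -1131541/9320 ≈ -121.41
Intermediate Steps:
H(I) = 4*I² (H(I) = (2*I)² = 4*I²)
-1986/H(-2) + 18978/6990 = -1986/(4*(-2)²) + 18978/6990 = -1986/(4*4) + 18978*(1/6990) = -1986/16 + 3163/1165 = -1986*1/16 + 3163/1165 = -993/8 + 3163/1165 = -1131541/9320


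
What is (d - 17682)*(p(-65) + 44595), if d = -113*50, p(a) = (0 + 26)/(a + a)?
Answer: -5202429368/5 ≈ -1.0405e+9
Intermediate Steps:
p(a) = 13/a (p(a) = 26/((2*a)) = 26*(1/(2*a)) = 13/a)
d = -5650
(d - 17682)*(p(-65) + 44595) = (-5650 - 17682)*(13/(-65) + 44595) = -23332*(13*(-1/65) + 44595) = -23332*(-⅕ + 44595) = -23332*222974/5 = -5202429368/5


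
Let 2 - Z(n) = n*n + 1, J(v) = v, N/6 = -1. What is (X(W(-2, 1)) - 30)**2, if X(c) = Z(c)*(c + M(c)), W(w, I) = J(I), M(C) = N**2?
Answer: 900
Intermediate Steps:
N = -6 (N = 6*(-1) = -6)
M(C) = 36 (M(C) = (-6)**2 = 36)
Z(n) = 1 - n**2 (Z(n) = 2 - (n*n + 1) = 2 - (n**2 + 1) = 2 - (1 + n**2) = 2 + (-1 - n**2) = 1 - n**2)
W(w, I) = I
X(c) = (1 - c**2)*(36 + c) (X(c) = (1 - c**2)*(c + 36) = (1 - c**2)*(36 + c))
(X(W(-2, 1)) - 30)**2 = (-(-1 + 1**2)*(36 + 1) - 30)**2 = (-1*(-1 + 1)*37 - 30)**2 = (-1*0*37 - 30)**2 = (0 - 30)**2 = (-30)**2 = 900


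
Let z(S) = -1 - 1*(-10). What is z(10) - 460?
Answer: -451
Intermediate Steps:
z(S) = 9 (z(S) = -1 + 10 = 9)
z(10) - 460 = 9 - 460 = -451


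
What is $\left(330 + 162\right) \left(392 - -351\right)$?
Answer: $365556$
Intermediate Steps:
$\left(330 + 162\right) \left(392 - -351\right) = 492 \left(392 + 351\right) = 492 \cdot 743 = 365556$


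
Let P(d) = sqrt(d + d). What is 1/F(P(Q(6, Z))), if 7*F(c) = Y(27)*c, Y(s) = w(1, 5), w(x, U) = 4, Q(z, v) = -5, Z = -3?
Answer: -7*I*sqrt(10)/40 ≈ -0.5534*I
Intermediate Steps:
P(d) = sqrt(2)*sqrt(d) (P(d) = sqrt(2*d) = sqrt(2)*sqrt(d))
Y(s) = 4
F(c) = 4*c/7 (F(c) = (4*c)/7 = 4*c/7)
1/F(P(Q(6, Z))) = 1/(4*(sqrt(2)*sqrt(-5))/7) = 1/(4*(sqrt(2)*(I*sqrt(5)))/7) = 1/(4*(I*sqrt(10))/7) = 1/(4*I*sqrt(10)/7) = -7*I*sqrt(10)/40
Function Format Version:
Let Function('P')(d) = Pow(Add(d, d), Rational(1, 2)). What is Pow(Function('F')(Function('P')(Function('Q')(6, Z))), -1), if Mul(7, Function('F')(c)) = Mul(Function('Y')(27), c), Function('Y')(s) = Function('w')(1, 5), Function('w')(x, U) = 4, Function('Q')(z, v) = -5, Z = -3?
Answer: Mul(Rational(-7, 40), I, Pow(10, Rational(1, 2))) ≈ Mul(-0.55340, I)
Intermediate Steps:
Function('P')(d) = Mul(Pow(2, Rational(1, 2)), Pow(d, Rational(1, 2))) (Function('P')(d) = Pow(Mul(2, d), Rational(1, 2)) = Mul(Pow(2, Rational(1, 2)), Pow(d, Rational(1, 2))))
Function('Y')(s) = 4
Function('F')(c) = Mul(Rational(4, 7), c) (Function('F')(c) = Mul(Rational(1, 7), Mul(4, c)) = Mul(Rational(4, 7), c))
Pow(Function('F')(Function('P')(Function('Q')(6, Z))), -1) = Pow(Mul(Rational(4, 7), Mul(Pow(2, Rational(1, 2)), Pow(-5, Rational(1, 2)))), -1) = Pow(Mul(Rational(4, 7), Mul(Pow(2, Rational(1, 2)), Mul(I, Pow(5, Rational(1, 2))))), -1) = Pow(Mul(Rational(4, 7), Mul(I, Pow(10, Rational(1, 2)))), -1) = Pow(Mul(Rational(4, 7), I, Pow(10, Rational(1, 2))), -1) = Mul(Rational(-7, 40), I, Pow(10, Rational(1, 2)))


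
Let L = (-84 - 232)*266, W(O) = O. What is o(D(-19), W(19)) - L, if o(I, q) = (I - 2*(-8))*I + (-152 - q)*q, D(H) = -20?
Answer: 80887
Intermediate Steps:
o(I, q) = I*(16 + I) + q*(-152 - q) (o(I, q) = (I + 16)*I + q*(-152 - q) = (16 + I)*I + q*(-152 - q) = I*(16 + I) + q*(-152 - q))
L = -84056 (L = -316*266 = -84056)
o(D(-19), W(19)) - L = ((-20)**2 - 1*19**2 - 152*19 + 16*(-20)) - 1*(-84056) = (400 - 1*361 - 2888 - 320) + 84056 = (400 - 361 - 2888 - 320) + 84056 = -3169 + 84056 = 80887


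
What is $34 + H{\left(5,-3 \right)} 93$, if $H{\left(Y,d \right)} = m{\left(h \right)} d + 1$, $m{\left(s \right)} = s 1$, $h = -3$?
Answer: $964$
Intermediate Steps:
$m{\left(s \right)} = s$
$H{\left(Y,d \right)} = 1 - 3 d$ ($H{\left(Y,d \right)} = - 3 d + 1 = 1 - 3 d$)
$34 + H{\left(5,-3 \right)} 93 = 34 + \left(1 - -9\right) 93 = 34 + \left(1 + 9\right) 93 = 34 + 10 \cdot 93 = 34 + 930 = 964$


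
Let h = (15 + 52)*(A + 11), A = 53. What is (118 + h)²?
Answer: 19412836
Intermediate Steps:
h = 4288 (h = (15 + 52)*(53 + 11) = 67*64 = 4288)
(118 + h)² = (118 + 4288)² = 4406² = 19412836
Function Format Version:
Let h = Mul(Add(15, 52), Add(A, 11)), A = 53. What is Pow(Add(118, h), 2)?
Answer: 19412836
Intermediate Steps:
h = 4288 (h = Mul(Add(15, 52), Add(53, 11)) = Mul(67, 64) = 4288)
Pow(Add(118, h), 2) = Pow(Add(118, 4288), 2) = Pow(4406, 2) = 19412836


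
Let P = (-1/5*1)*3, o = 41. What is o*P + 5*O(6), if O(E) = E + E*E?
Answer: 927/5 ≈ 185.40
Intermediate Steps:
O(E) = E + E**2
P = -3/5 (P = (-1*1/5*1)*3 = -1/5*1*3 = -1/5*3 = -3/5 ≈ -0.60000)
o*P + 5*O(6) = 41*(-3/5) + 5*(6*(1 + 6)) = -123/5 + 5*(6*7) = -123/5 + 5*42 = -123/5 + 210 = 927/5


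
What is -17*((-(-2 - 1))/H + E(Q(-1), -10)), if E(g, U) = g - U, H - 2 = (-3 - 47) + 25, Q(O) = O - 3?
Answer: -2295/23 ≈ -99.783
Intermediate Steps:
Q(O) = -3 + O
H = -23 (H = 2 + ((-3 - 47) + 25) = 2 + (-50 + 25) = 2 - 25 = -23)
-17*((-(-2 - 1))/H + E(Q(-1), -10)) = -17*(-(-2 - 1)/(-23) + ((-3 - 1) - 1*(-10))) = -17*(-1*(-3)*(-1/23) + (-4 + 10)) = -17*(3*(-1/23) + 6) = -17*(-3/23 + 6) = -17*135/23 = -2295/23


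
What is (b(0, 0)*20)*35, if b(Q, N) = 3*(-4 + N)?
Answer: -8400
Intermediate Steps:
b(Q, N) = -12 + 3*N
(b(0, 0)*20)*35 = ((-12 + 3*0)*20)*35 = ((-12 + 0)*20)*35 = -12*20*35 = -240*35 = -8400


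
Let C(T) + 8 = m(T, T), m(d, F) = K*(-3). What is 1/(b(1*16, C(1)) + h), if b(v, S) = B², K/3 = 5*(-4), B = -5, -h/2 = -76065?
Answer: 1/152155 ≈ 6.5722e-6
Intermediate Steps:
h = 152130 (h = -2*(-76065) = 152130)
K = -60 (K = 3*(5*(-4)) = 3*(-20) = -60)
m(d, F) = 180 (m(d, F) = -60*(-3) = 180)
C(T) = 172 (C(T) = -8 + 180 = 172)
b(v, S) = 25 (b(v, S) = (-5)² = 25)
1/(b(1*16, C(1)) + h) = 1/(25 + 152130) = 1/152155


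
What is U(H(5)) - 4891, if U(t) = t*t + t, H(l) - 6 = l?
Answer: -4759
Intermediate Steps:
H(l) = 6 + l
U(t) = t + t**2 (U(t) = t**2 + t = t + t**2)
U(H(5)) - 4891 = (6 + 5)*(1 + (6 + 5)) - 4891 = 11*(1 + 11) - 4891 = 11*12 - 4891 = 132 - 4891 = -4759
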